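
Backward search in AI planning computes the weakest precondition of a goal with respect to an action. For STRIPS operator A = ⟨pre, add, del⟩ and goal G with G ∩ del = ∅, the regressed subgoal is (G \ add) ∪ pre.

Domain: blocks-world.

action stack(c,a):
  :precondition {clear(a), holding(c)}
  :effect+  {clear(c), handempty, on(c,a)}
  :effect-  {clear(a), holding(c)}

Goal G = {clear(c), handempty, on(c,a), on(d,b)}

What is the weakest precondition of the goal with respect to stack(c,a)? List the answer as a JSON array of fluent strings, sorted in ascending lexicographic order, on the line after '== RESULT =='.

Regress:
  G ∩ del = {}  (empty — regression defined)
  G \ add = {clear(c), handempty, on(c,a), on(d,b)} \ {clear(c), handempty, on(c,a)} = {on(d,b)}
  ∪ pre   = {on(d,b)} ∪ {clear(a), holding(c)}
          = {clear(a), holding(c), on(d,b)}

== RESULT ==
["clear(a)", "holding(c)", "on(d,b)"]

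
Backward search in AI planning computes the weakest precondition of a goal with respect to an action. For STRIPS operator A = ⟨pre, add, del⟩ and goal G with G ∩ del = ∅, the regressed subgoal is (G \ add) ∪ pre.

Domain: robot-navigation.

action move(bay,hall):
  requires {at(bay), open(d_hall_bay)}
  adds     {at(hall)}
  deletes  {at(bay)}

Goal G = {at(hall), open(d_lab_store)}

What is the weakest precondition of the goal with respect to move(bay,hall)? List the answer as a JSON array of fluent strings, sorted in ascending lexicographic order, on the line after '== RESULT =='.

Regress:
  G ∩ del = {}  (empty — regression defined)
  G \ add = {at(hall), open(d_lab_store)} \ {at(hall)} = {open(d_lab_store)}
  ∪ pre   = {open(d_lab_store)} ∪ {at(bay), open(d_hall_bay)}
          = {at(bay), open(d_hall_bay), open(d_lab_store)}

== RESULT ==
["at(bay)", "open(d_hall_bay)", "open(d_lab_store)"]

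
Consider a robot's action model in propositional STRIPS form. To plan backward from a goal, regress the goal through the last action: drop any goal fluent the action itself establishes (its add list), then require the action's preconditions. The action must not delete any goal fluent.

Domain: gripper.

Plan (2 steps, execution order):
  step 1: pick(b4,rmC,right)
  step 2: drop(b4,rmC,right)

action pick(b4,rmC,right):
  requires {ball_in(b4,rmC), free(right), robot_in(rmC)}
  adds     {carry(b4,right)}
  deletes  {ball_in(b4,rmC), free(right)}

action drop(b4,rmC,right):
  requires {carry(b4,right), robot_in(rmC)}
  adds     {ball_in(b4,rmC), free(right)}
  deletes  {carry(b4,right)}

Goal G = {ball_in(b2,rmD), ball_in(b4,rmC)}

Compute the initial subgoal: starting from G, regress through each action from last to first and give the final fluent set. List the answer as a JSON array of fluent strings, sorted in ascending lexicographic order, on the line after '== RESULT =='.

Regress step by step:
  through step 2 (drop(b4,rmC,right)): drop {ball_in(b4,rmC)}, keep {ball_in(b2,rmD)}, require {carry(b4,right), robot_in(rmC)}
    → {ball_in(b2,rmD), carry(b4,right), robot_in(rmC)}
  through step 1 (pick(b4,rmC,right)): drop {carry(b4,right)}, keep {ball_in(b2,rmD), robot_in(rmC)}, require {ball_in(b4,rmC), free(right), robot_in(rmC)}
    → {ball_in(b2,rmD), ball_in(b4,rmC), free(right), robot_in(rmC)}

== RESULT ==
["ball_in(b2,rmD)", "ball_in(b4,rmC)", "free(right)", "robot_in(rmC)"]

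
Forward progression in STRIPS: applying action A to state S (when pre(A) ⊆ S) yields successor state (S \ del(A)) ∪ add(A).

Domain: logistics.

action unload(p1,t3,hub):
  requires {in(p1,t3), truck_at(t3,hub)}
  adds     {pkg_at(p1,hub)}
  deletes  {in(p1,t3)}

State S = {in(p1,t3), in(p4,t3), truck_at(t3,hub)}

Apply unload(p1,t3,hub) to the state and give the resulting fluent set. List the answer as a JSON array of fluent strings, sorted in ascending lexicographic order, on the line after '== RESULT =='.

Progress:
  pre ⊆ S: {in(p1,t3), truck_at(t3,hub)} ⊆ S  — applicable
  S \ del = {in(p4,t3), truck_at(t3,hub)}
  ∪ add   = {in(p4,t3), pkg_at(p1,hub), truck_at(t3,hub)}

== RESULT ==
["in(p4,t3)", "pkg_at(p1,hub)", "truck_at(t3,hub)"]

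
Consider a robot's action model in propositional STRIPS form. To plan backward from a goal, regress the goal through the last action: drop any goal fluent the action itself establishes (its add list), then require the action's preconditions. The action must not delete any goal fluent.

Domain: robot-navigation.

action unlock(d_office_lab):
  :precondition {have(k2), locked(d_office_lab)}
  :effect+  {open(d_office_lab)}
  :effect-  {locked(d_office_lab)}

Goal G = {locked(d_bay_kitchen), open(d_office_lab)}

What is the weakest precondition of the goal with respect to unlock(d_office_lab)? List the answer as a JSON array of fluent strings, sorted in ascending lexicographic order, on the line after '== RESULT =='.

Regress:
  G ∩ del = {}  (empty — regression defined)
  G \ add = {locked(d_bay_kitchen), open(d_office_lab)} \ {open(d_office_lab)} = {locked(d_bay_kitchen)}
  ∪ pre   = {locked(d_bay_kitchen)} ∪ {have(k2), locked(d_office_lab)}
          = {have(k2), locked(d_bay_kitchen), locked(d_office_lab)}

== RESULT ==
["have(k2)", "locked(d_bay_kitchen)", "locked(d_office_lab)"]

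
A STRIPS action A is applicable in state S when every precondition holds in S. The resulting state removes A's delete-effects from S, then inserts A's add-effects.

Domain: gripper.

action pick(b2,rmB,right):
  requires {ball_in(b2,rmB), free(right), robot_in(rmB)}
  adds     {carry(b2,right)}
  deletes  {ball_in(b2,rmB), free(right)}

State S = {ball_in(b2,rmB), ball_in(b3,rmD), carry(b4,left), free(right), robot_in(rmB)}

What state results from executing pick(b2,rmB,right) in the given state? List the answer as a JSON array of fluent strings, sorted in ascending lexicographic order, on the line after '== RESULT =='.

Compute (S \ del) ∪ add:
  pre ⊆ S: {ball_in(b2,rmB), free(right), robot_in(rmB)} ⊆ S  — applicable
  S \ del = {ball_in(b3,rmD), carry(b4,left), robot_in(rmB)}
  ∪ add   = {ball_in(b3,rmD), carry(b2,right), carry(b4,left), robot_in(rmB)}

== RESULT ==
["ball_in(b3,rmD)", "carry(b2,right)", "carry(b4,left)", "robot_in(rmB)"]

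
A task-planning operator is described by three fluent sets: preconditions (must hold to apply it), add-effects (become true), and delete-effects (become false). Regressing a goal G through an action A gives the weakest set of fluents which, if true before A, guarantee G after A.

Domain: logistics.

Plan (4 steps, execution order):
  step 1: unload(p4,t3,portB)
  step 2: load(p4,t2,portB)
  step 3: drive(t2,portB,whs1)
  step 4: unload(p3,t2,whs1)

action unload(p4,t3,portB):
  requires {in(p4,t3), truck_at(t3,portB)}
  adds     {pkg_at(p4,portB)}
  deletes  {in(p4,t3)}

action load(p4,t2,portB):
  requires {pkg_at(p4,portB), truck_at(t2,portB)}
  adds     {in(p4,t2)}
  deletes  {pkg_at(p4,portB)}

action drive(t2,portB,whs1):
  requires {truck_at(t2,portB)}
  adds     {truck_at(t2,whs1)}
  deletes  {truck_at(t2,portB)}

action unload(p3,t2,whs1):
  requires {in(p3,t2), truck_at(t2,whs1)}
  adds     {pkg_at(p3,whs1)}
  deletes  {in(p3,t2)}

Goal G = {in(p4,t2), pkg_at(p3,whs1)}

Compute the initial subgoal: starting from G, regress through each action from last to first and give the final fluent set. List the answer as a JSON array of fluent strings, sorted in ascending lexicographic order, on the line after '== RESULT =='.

Work backward from the goal:
  through step 4 (unload(p3,t2,whs1)): drop {pkg_at(p3,whs1)}, keep {in(p4,t2)}, require {in(p3,t2), truck_at(t2,whs1)}
    → {in(p3,t2), in(p4,t2), truck_at(t2,whs1)}
  through step 3 (drive(t2,portB,whs1)): drop {truck_at(t2,whs1)}, keep {in(p3,t2), in(p4,t2)}, require {truck_at(t2,portB)}
    → {in(p3,t2), in(p4,t2), truck_at(t2,portB)}
  through step 2 (load(p4,t2,portB)): drop {in(p4,t2)}, keep {in(p3,t2), truck_at(t2,portB)}, require {pkg_at(p4,portB), truck_at(t2,portB)}
    → {in(p3,t2), pkg_at(p4,portB), truck_at(t2,portB)}
  through step 1 (unload(p4,t3,portB)): drop {pkg_at(p4,portB)}, keep {in(p3,t2), truck_at(t2,portB)}, require {in(p4,t3), truck_at(t3,portB)}
    → {in(p3,t2), in(p4,t3), truck_at(t2,portB), truck_at(t3,portB)}

== RESULT ==
["in(p3,t2)", "in(p4,t3)", "truck_at(t2,portB)", "truck_at(t3,portB)"]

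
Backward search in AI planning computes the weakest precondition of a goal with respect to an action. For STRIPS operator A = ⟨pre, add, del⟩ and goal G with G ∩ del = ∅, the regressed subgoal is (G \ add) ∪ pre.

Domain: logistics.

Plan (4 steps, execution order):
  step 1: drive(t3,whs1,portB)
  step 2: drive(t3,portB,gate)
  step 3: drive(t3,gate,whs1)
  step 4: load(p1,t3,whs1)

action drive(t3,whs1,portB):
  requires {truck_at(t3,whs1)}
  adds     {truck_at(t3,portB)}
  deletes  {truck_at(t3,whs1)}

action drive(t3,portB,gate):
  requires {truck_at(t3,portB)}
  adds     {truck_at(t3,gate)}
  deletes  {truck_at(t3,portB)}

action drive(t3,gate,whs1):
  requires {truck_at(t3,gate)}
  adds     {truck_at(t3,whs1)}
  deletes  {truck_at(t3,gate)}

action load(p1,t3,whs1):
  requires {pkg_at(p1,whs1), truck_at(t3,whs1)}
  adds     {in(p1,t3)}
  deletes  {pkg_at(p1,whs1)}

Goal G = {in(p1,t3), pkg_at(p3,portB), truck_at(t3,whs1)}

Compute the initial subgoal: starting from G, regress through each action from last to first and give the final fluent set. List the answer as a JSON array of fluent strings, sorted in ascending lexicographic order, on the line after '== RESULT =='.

Work backward from the goal:
  through step 4 (load(p1,t3,whs1)): drop {in(p1,t3)}, keep {pkg_at(p3,portB), truck_at(t3,whs1)}, require {pkg_at(p1,whs1), truck_at(t3,whs1)}
    → {pkg_at(p1,whs1), pkg_at(p3,portB), truck_at(t3,whs1)}
  through step 3 (drive(t3,gate,whs1)): drop {truck_at(t3,whs1)}, keep {pkg_at(p1,whs1), pkg_at(p3,portB)}, require {truck_at(t3,gate)}
    → {pkg_at(p1,whs1), pkg_at(p3,portB), truck_at(t3,gate)}
  through step 2 (drive(t3,portB,gate)): drop {truck_at(t3,gate)}, keep {pkg_at(p1,whs1), pkg_at(p3,portB)}, require {truck_at(t3,portB)}
    → {pkg_at(p1,whs1), pkg_at(p3,portB), truck_at(t3,portB)}
  through step 1 (drive(t3,whs1,portB)): drop {truck_at(t3,portB)}, keep {pkg_at(p1,whs1), pkg_at(p3,portB)}, require {truck_at(t3,whs1)}
    → {pkg_at(p1,whs1), pkg_at(p3,portB), truck_at(t3,whs1)}

== RESULT ==
["pkg_at(p1,whs1)", "pkg_at(p3,portB)", "truck_at(t3,whs1)"]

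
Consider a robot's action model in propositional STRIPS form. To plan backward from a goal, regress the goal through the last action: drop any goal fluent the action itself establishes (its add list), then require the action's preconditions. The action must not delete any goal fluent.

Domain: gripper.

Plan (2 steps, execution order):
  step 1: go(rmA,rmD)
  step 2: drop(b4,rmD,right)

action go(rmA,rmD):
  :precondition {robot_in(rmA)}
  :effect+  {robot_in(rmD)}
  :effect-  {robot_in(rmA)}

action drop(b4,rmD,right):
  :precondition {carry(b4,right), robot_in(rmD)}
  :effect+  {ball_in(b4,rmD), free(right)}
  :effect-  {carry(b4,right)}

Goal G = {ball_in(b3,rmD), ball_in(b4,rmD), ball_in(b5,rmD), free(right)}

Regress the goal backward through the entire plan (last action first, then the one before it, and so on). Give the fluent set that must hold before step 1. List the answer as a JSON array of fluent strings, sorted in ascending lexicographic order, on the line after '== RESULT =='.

Regress step by step:
  through step 2 (drop(b4,rmD,right)): drop {ball_in(b4,rmD), free(right)}, keep {ball_in(b3,rmD), ball_in(b5,rmD)}, require {carry(b4,right), robot_in(rmD)}
    → {ball_in(b3,rmD), ball_in(b5,rmD), carry(b4,right), robot_in(rmD)}
  through step 1 (go(rmA,rmD)): drop {robot_in(rmD)}, keep {ball_in(b3,rmD), ball_in(b5,rmD), carry(b4,right)}, require {robot_in(rmA)}
    → {ball_in(b3,rmD), ball_in(b5,rmD), carry(b4,right), robot_in(rmA)}

== RESULT ==
["ball_in(b3,rmD)", "ball_in(b5,rmD)", "carry(b4,right)", "robot_in(rmA)"]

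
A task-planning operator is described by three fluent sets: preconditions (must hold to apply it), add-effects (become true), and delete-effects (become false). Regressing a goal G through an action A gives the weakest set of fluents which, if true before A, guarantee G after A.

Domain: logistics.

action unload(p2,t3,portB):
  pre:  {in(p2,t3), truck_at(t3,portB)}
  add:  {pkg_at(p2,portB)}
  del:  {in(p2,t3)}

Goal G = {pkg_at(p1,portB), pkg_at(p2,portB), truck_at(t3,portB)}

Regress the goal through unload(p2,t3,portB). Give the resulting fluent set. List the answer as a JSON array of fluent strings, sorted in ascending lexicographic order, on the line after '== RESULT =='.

Regress:
  G ∩ del = {}  (empty — regression defined)
  G \ add = {pkg_at(p1,portB), pkg_at(p2,portB), truck_at(t3,portB)} \ {pkg_at(p2,portB)} = {pkg_at(p1,portB), truck_at(t3,portB)}
  ∪ pre   = {pkg_at(p1,portB), truck_at(t3,portB)} ∪ {in(p2,t3), truck_at(t3,portB)}
          = {in(p2,t3), pkg_at(p1,portB), truck_at(t3,portB)}

== RESULT ==
["in(p2,t3)", "pkg_at(p1,portB)", "truck_at(t3,portB)"]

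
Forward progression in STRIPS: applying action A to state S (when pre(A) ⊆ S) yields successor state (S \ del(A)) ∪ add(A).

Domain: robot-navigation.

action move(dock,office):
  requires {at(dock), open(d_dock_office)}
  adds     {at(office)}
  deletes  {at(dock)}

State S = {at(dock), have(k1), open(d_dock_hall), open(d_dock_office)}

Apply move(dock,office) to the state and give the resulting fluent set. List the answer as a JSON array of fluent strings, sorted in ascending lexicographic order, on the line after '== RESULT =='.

Compute (S \ del) ∪ add:
  pre ⊆ S: {at(dock), open(d_dock_office)} ⊆ S  — applicable
  S \ del = {have(k1), open(d_dock_hall), open(d_dock_office)}
  ∪ add   = {at(office), have(k1), open(d_dock_hall), open(d_dock_office)}

== RESULT ==
["at(office)", "have(k1)", "open(d_dock_hall)", "open(d_dock_office)"]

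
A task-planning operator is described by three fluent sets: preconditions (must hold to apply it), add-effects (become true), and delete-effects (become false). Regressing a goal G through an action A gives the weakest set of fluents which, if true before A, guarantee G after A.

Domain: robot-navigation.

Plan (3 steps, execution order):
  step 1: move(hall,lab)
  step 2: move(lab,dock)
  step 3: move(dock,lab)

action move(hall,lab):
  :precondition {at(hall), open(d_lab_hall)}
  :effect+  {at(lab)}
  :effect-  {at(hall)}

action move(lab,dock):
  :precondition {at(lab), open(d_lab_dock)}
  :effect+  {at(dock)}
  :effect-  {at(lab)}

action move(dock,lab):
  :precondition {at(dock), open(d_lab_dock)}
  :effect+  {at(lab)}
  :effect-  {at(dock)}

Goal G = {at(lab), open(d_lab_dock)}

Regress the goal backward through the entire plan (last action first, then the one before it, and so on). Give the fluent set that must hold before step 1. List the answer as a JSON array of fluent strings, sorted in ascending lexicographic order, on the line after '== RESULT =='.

Regress step by step:
  through step 3 (move(dock,lab)): drop {at(lab)}, keep {open(d_lab_dock)}, require {at(dock), open(d_lab_dock)}
    → {at(dock), open(d_lab_dock)}
  through step 2 (move(lab,dock)): drop {at(dock)}, keep {open(d_lab_dock)}, require {at(lab), open(d_lab_dock)}
    → {at(lab), open(d_lab_dock)}
  through step 1 (move(hall,lab)): drop {at(lab)}, keep {open(d_lab_dock)}, require {at(hall), open(d_lab_hall)}
    → {at(hall), open(d_lab_dock), open(d_lab_hall)}

== RESULT ==
["at(hall)", "open(d_lab_dock)", "open(d_lab_hall)"]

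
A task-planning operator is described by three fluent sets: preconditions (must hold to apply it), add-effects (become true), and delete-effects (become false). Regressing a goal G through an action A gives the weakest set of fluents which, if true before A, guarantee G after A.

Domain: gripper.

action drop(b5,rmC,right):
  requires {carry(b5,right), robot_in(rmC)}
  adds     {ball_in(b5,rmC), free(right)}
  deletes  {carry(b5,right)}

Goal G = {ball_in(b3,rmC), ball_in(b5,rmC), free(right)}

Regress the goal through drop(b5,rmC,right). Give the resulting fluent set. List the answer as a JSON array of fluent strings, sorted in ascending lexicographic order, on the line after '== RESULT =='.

Regress:
  G ∩ del = {}  (empty — regression defined)
  G \ add = {ball_in(b3,rmC), ball_in(b5,rmC), free(right)} \ {ball_in(b5,rmC), free(right)} = {ball_in(b3,rmC)}
  ∪ pre   = {ball_in(b3,rmC)} ∪ {carry(b5,right), robot_in(rmC)}
          = {ball_in(b3,rmC), carry(b5,right), robot_in(rmC)}

== RESULT ==
["ball_in(b3,rmC)", "carry(b5,right)", "robot_in(rmC)"]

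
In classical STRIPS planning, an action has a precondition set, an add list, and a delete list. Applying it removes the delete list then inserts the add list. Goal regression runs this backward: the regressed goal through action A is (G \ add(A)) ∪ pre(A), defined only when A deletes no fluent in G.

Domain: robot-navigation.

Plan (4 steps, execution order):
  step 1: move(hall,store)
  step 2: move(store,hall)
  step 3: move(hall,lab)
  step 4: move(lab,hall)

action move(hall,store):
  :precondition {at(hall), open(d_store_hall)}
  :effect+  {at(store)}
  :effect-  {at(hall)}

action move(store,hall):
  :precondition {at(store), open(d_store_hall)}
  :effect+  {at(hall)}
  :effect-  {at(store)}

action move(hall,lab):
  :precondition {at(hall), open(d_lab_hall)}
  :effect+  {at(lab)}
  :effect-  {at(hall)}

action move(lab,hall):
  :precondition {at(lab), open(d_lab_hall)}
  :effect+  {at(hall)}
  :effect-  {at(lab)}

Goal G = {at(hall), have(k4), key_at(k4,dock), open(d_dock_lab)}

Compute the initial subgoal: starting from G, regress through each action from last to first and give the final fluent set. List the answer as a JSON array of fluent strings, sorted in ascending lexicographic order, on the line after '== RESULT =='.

Work backward from the goal:
  through step 4 (move(lab,hall)): drop {at(hall)}, keep {have(k4), key_at(k4,dock), open(d_dock_lab)}, require {at(lab), open(d_lab_hall)}
    → {at(lab), have(k4), key_at(k4,dock), open(d_dock_lab), open(d_lab_hall)}
  through step 3 (move(hall,lab)): drop {at(lab)}, keep {have(k4), key_at(k4,dock), open(d_dock_lab), open(d_lab_hall)}, require {at(hall), open(d_lab_hall)}
    → {at(hall), have(k4), key_at(k4,dock), open(d_dock_lab), open(d_lab_hall)}
  through step 2 (move(store,hall)): drop {at(hall)}, keep {have(k4), key_at(k4,dock), open(d_dock_lab), open(d_lab_hall)}, require {at(store), open(d_store_hall)}
    → {at(store), have(k4), key_at(k4,dock), open(d_dock_lab), open(d_lab_hall), open(d_store_hall)}
  through step 1 (move(hall,store)): drop {at(store)}, keep {have(k4), key_at(k4,dock), open(d_dock_lab), open(d_lab_hall), open(d_store_hall)}, require {at(hall), open(d_store_hall)}
    → {at(hall), have(k4), key_at(k4,dock), open(d_dock_lab), open(d_lab_hall), open(d_store_hall)}

== RESULT ==
["at(hall)", "have(k4)", "key_at(k4,dock)", "open(d_dock_lab)", "open(d_lab_hall)", "open(d_store_hall)"]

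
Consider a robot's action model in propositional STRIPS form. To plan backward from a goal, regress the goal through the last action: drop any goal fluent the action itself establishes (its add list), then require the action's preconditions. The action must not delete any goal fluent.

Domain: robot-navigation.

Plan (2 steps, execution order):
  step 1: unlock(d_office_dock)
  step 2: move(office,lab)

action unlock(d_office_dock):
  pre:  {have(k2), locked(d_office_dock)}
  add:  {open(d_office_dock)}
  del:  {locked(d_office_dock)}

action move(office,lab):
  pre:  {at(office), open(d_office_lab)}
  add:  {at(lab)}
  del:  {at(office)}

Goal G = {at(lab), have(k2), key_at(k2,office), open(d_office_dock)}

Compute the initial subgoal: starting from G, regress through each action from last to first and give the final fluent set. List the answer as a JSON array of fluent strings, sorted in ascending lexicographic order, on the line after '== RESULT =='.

Work backward from the goal:
  through step 2 (move(office,lab)): drop {at(lab)}, keep {have(k2), key_at(k2,office), open(d_office_dock)}, require {at(office), open(d_office_lab)}
    → {at(office), have(k2), key_at(k2,office), open(d_office_dock), open(d_office_lab)}
  through step 1 (unlock(d_office_dock)): drop {open(d_office_dock)}, keep {at(office), have(k2), key_at(k2,office), open(d_office_lab)}, require {have(k2), locked(d_office_dock)}
    → {at(office), have(k2), key_at(k2,office), locked(d_office_dock), open(d_office_lab)}

== RESULT ==
["at(office)", "have(k2)", "key_at(k2,office)", "locked(d_office_dock)", "open(d_office_lab)"]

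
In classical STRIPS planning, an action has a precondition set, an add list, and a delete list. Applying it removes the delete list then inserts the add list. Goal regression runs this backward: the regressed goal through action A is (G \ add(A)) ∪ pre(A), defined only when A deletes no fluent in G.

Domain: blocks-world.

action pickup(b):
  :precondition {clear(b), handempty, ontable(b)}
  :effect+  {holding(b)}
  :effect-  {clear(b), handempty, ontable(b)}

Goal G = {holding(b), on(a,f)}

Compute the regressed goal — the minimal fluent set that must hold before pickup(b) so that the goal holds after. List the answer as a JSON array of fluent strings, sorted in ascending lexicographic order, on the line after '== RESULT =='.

Regress:
  G ∩ del = {}  (empty — regression defined)
  G \ add = {holding(b), on(a,f)} \ {holding(b)} = {on(a,f)}
  ∪ pre   = {on(a,f)} ∪ {clear(b), handempty, ontable(b)}
          = {clear(b), handempty, on(a,f), ontable(b)}

== RESULT ==
["clear(b)", "handempty", "on(a,f)", "ontable(b)"]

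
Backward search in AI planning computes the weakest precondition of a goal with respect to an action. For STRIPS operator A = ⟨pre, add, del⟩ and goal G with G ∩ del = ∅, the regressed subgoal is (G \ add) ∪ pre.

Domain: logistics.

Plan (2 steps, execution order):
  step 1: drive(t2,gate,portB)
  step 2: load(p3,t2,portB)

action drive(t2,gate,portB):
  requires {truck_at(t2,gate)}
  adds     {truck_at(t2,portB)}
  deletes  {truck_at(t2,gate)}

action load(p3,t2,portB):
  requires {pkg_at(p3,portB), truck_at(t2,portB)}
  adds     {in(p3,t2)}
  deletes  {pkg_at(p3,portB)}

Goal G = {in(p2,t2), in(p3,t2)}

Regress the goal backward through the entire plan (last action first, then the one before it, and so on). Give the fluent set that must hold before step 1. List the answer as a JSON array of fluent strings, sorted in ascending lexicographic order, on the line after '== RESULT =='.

Regress step by step:
  through step 2 (load(p3,t2,portB)): drop {in(p3,t2)}, keep {in(p2,t2)}, require {pkg_at(p3,portB), truck_at(t2,portB)}
    → {in(p2,t2), pkg_at(p3,portB), truck_at(t2,portB)}
  through step 1 (drive(t2,gate,portB)): drop {truck_at(t2,portB)}, keep {in(p2,t2), pkg_at(p3,portB)}, require {truck_at(t2,gate)}
    → {in(p2,t2), pkg_at(p3,portB), truck_at(t2,gate)}

== RESULT ==
["in(p2,t2)", "pkg_at(p3,portB)", "truck_at(t2,gate)"]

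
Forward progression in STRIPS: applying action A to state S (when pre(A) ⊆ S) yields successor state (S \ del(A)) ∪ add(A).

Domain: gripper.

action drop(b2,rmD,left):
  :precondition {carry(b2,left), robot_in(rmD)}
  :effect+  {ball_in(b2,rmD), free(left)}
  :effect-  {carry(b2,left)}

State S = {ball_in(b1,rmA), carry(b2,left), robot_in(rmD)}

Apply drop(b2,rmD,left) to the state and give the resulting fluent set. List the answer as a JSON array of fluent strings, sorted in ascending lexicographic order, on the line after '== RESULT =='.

Progress:
  pre ⊆ S: {carry(b2,left), robot_in(rmD)} ⊆ S  — applicable
  S \ del = {ball_in(b1,rmA), robot_in(rmD)}
  ∪ add   = {ball_in(b1,rmA), ball_in(b2,rmD), free(left), robot_in(rmD)}

== RESULT ==
["ball_in(b1,rmA)", "ball_in(b2,rmD)", "free(left)", "robot_in(rmD)"]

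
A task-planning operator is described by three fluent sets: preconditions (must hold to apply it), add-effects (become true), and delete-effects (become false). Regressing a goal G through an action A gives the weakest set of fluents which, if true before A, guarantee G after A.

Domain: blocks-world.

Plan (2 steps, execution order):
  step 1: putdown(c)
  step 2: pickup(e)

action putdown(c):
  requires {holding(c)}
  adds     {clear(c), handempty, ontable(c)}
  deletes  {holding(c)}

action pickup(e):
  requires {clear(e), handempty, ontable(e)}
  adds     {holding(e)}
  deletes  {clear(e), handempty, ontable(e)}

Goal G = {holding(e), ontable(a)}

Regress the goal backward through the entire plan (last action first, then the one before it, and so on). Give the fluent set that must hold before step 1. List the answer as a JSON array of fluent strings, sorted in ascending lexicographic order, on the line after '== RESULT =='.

Work backward from the goal:
  through step 2 (pickup(e)): drop {holding(e)}, keep {ontable(a)}, require {clear(e), handempty, ontable(e)}
    → {clear(e), handempty, ontable(a), ontable(e)}
  through step 1 (putdown(c)): drop {handempty}, keep {clear(e), ontable(a), ontable(e)}, require {holding(c)}
    → {clear(e), holding(c), ontable(a), ontable(e)}

== RESULT ==
["clear(e)", "holding(c)", "ontable(a)", "ontable(e)"]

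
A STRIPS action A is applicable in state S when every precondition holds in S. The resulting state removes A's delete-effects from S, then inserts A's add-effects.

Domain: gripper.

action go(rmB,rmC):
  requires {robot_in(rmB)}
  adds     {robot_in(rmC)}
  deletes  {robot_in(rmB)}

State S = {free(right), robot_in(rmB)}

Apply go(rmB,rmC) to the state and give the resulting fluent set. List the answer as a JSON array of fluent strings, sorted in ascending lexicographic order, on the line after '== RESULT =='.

Progress:
  pre ⊆ S: {robot_in(rmB)} ⊆ S  — applicable
  S \ del = {free(right)}
  ∪ add   = {free(right), robot_in(rmC)}

== RESULT ==
["free(right)", "robot_in(rmC)"]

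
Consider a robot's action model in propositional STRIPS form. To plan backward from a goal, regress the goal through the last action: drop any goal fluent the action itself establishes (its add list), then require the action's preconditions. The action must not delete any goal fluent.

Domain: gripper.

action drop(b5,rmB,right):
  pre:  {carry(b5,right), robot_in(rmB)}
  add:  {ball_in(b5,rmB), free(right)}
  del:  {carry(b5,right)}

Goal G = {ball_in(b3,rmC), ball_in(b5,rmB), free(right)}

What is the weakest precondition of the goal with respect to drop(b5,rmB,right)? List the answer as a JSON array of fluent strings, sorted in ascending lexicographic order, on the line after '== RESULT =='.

Compute (G \ add) ∪ pre:
  G ∩ del = {}  (empty — regression defined)
  G \ add = {ball_in(b3,rmC), ball_in(b5,rmB), free(right)} \ {ball_in(b5,rmB), free(right)} = {ball_in(b3,rmC)}
  ∪ pre   = {ball_in(b3,rmC)} ∪ {carry(b5,right), robot_in(rmB)}
          = {ball_in(b3,rmC), carry(b5,right), robot_in(rmB)}

== RESULT ==
["ball_in(b3,rmC)", "carry(b5,right)", "robot_in(rmB)"]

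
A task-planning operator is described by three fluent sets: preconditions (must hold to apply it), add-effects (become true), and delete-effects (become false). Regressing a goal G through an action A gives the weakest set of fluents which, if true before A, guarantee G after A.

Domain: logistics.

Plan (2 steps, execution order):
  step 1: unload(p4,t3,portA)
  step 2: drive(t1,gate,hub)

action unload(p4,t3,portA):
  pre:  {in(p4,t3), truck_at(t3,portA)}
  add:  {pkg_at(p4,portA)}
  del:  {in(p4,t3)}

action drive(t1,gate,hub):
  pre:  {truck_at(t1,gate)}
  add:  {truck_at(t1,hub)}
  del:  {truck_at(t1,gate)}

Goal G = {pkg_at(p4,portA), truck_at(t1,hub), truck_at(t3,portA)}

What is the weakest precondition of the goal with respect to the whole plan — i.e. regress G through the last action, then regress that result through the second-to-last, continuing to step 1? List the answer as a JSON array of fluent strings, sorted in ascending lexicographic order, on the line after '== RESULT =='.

Work backward from the goal:
  through step 2 (drive(t1,gate,hub)): drop {truck_at(t1,hub)}, keep {pkg_at(p4,portA), truck_at(t3,portA)}, require {truck_at(t1,gate)}
    → {pkg_at(p4,portA), truck_at(t1,gate), truck_at(t3,portA)}
  through step 1 (unload(p4,t3,portA)): drop {pkg_at(p4,portA)}, keep {truck_at(t1,gate), truck_at(t3,portA)}, require {in(p4,t3), truck_at(t3,portA)}
    → {in(p4,t3), truck_at(t1,gate), truck_at(t3,portA)}

== RESULT ==
["in(p4,t3)", "truck_at(t1,gate)", "truck_at(t3,portA)"]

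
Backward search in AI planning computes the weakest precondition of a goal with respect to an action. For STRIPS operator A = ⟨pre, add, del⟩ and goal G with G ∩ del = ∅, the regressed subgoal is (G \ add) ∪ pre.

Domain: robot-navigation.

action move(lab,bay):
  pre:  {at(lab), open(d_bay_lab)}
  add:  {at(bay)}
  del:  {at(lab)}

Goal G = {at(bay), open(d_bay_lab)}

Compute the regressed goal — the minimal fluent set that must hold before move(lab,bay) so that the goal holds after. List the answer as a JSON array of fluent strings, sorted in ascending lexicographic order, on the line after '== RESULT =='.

Regress:
  G ∩ del = {}  (empty — regression defined)
  G \ add = {at(bay), open(d_bay_lab)} \ {at(bay)} = {open(d_bay_lab)}
  ∪ pre   = {open(d_bay_lab)} ∪ {at(lab), open(d_bay_lab)}
          = {at(lab), open(d_bay_lab)}

== RESULT ==
["at(lab)", "open(d_bay_lab)"]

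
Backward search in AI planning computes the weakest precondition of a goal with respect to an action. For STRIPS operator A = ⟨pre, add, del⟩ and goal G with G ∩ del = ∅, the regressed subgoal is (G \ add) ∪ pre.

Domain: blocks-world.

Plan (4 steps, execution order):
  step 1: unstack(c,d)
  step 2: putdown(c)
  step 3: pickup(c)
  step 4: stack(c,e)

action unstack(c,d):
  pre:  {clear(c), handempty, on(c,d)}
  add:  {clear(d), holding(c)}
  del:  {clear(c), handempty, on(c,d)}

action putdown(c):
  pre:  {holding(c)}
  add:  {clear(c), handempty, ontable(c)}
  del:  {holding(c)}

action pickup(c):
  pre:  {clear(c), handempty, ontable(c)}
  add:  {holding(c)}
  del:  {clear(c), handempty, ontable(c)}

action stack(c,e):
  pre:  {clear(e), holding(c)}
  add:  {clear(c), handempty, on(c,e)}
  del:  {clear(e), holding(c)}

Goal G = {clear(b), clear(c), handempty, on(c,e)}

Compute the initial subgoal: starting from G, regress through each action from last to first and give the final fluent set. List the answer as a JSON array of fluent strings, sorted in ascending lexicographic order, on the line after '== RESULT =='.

Work backward from the goal:
  through step 4 (stack(c,e)): drop {clear(c), handempty, on(c,e)}, keep {clear(b)}, require {clear(e), holding(c)}
    → {clear(b), clear(e), holding(c)}
  through step 3 (pickup(c)): drop {holding(c)}, keep {clear(b), clear(e)}, require {clear(c), handempty, ontable(c)}
    → {clear(b), clear(c), clear(e), handempty, ontable(c)}
  through step 2 (putdown(c)): drop {clear(c), handempty, ontable(c)}, keep {clear(b), clear(e)}, require {holding(c)}
    → {clear(b), clear(e), holding(c)}
  through step 1 (unstack(c,d)): drop {holding(c)}, keep {clear(b), clear(e)}, require {clear(c), handempty, on(c,d)}
    → {clear(b), clear(c), clear(e), handempty, on(c,d)}

== RESULT ==
["clear(b)", "clear(c)", "clear(e)", "handempty", "on(c,d)"]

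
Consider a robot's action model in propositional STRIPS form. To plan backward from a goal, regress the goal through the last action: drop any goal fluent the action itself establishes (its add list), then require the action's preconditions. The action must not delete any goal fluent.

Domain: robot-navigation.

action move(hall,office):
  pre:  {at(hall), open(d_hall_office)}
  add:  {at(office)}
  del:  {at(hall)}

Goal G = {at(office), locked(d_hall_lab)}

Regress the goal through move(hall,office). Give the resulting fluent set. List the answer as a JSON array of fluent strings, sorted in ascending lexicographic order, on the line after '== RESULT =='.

Regress:
  G ∩ del = {}  (empty — regression defined)
  G \ add = {at(office), locked(d_hall_lab)} \ {at(office)} = {locked(d_hall_lab)}
  ∪ pre   = {locked(d_hall_lab)} ∪ {at(hall), open(d_hall_office)}
          = {at(hall), locked(d_hall_lab), open(d_hall_office)}

== RESULT ==
["at(hall)", "locked(d_hall_lab)", "open(d_hall_office)"]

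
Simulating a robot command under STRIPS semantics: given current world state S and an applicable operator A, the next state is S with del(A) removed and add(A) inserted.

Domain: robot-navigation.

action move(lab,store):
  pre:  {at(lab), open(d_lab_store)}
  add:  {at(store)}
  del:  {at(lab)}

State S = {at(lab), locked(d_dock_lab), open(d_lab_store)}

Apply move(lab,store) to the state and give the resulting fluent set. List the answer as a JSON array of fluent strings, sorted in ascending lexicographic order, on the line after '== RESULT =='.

Compute (S \ del) ∪ add:
  pre ⊆ S: {at(lab), open(d_lab_store)} ⊆ S  — applicable
  S \ del = {locked(d_dock_lab), open(d_lab_store)}
  ∪ add   = {at(store), locked(d_dock_lab), open(d_lab_store)}

== RESULT ==
["at(store)", "locked(d_dock_lab)", "open(d_lab_store)"]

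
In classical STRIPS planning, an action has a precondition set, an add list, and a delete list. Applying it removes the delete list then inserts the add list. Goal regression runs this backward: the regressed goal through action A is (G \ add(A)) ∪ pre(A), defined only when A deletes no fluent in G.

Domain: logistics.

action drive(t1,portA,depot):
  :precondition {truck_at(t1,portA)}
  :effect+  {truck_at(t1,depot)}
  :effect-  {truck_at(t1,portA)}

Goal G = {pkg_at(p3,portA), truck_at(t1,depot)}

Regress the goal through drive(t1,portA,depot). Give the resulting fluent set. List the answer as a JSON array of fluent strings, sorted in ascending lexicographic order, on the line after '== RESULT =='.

Regress:
  G ∩ del = {}  (empty — regression defined)
  G \ add = {pkg_at(p3,portA), truck_at(t1,depot)} \ {truck_at(t1,depot)} = {pkg_at(p3,portA)}
  ∪ pre   = {pkg_at(p3,portA)} ∪ {truck_at(t1,portA)}
          = {pkg_at(p3,portA), truck_at(t1,portA)}

== RESULT ==
["pkg_at(p3,portA)", "truck_at(t1,portA)"]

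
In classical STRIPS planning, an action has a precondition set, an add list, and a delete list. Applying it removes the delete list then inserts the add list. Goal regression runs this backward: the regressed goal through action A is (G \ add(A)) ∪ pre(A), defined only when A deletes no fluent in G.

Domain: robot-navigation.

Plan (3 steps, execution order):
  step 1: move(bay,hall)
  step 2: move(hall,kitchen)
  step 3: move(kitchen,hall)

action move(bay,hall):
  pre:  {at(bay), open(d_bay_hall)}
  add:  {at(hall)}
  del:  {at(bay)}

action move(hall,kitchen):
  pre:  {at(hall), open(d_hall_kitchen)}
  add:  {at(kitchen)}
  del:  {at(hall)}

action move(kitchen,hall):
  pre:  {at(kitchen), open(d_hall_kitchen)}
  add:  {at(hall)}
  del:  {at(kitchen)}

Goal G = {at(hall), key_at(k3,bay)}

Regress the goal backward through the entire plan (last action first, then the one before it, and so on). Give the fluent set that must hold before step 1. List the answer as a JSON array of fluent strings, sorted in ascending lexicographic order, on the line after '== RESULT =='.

Work backward from the goal:
  through step 3 (move(kitchen,hall)): drop {at(hall)}, keep {key_at(k3,bay)}, require {at(kitchen), open(d_hall_kitchen)}
    → {at(kitchen), key_at(k3,bay), open(d_hall_kitchen)}
  through step 2 (move(hall,kitchen)): drop {at(kitchen)}, keep {key_at(k3,bay), open(d_hall_kitchen)}, require {at(hall), open(d_hall_kitchen)}
    → {at(hall), key_at(k3,bay), open(d_hall_kitchen)}
  through step 1 (move(bay,hall)): drop {at(hall)}, keep {key_at(k3,bay), open(d_hall_kitchen)}, require {at(bay), open(d_bay_hall)}
    → {at(bay), key_at(k3,bay), open(d_bay_hall), open(d_hall_kitchen)}

== RESULT ==
["at(bay)", "key_at(k3,bay)", "open(d_bay_hall)", "open(d_hall_kitchen)"]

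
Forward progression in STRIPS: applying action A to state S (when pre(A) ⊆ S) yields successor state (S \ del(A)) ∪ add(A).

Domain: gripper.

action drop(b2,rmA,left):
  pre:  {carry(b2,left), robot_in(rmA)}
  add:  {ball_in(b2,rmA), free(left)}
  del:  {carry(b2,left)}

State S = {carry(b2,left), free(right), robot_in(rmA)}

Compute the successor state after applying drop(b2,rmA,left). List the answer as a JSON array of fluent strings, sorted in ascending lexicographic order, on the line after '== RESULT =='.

Progress:
  pre ⊆ S: {carry(b2,left), robot_in(rmA)} ⊆ S  — applicable
  S \ del = {free(right), robot_in(rmA)}
  ∪ add   = {ball_in(b2,rmA), free(left), free(right), robot_in(rmA)}

== RESULT ==
["ball_in(b2,rmA)", "free(left)", "free(right)", "robot_in(rmA)"]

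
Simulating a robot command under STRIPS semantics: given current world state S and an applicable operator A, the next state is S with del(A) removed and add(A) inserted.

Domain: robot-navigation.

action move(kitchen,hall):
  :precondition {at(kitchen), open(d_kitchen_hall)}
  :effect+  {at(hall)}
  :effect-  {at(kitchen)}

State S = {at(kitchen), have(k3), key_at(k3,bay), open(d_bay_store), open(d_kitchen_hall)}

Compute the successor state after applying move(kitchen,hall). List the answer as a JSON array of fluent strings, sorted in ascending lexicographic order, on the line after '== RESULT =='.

Compute (S \ del) ∪ add:
  pre ⊆ S: {at(kitchen), open(d_kitchen_hall)} ⊆ S  — applicable
  S \ del = {have(k3), key_at(k3,bay), open(d_bay_store), open(d_kitchen_hall)}
  ∪ add   = {at(hall), have(k3), key_at(k3,bay), open(d_bay_store), open(d_kitchen_hall)}

== RESULT ==
["at(hall)", "have(k3)", "key_at(k3,bay)", "open(d_bay_store)", "open(d_kitchen_hall)"]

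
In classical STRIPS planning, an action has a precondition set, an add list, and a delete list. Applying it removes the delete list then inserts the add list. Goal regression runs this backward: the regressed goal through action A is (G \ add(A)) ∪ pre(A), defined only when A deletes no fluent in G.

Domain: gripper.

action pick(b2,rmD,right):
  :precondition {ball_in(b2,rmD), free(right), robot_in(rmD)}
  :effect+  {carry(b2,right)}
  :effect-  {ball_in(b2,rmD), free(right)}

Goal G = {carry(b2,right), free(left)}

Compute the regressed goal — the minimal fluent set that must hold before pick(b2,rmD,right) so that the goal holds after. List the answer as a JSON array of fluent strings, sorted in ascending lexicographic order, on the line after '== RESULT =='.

Compute (G \ add) ∪ pre:
  G ∩ del = {}  (empty — regression defined)
  G \ add = {carry(b2,right), free(left)} \ {carry(b2,right)} = {free(left)}
  ∪ pre   = {free(left)} ∪ {ball_in(b2,rmD), free(right), robot_in(rmD)}
          = {ball_in(b2,rmD), free(left), free(right), robot_in(rmD)}

== RESULT ==
["ball_in(b2,rmD)", "free(left)", "free(right)", "robot_in(rmD)"]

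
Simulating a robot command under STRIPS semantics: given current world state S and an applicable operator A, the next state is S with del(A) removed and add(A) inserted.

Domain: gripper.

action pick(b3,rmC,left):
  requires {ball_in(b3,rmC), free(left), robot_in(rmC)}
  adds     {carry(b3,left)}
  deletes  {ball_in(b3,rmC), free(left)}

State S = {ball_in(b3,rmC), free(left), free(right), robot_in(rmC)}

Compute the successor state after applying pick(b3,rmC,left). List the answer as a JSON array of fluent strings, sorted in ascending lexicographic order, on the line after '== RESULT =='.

Compute (S \ del) ∪ add:
  pre ⊆ S: {ball_in(b3,rmC), free(left), robot_in(rmC)} ⊆ S  — applicable
  S \ del = {free(right), robot_in(rmC)}
  ∪ add   = {carry(b3,left), free(right), robot_in(rmC)}

== RESULT ==
["carry(b3,left)", "free(right)", "robot_in(rmC)"]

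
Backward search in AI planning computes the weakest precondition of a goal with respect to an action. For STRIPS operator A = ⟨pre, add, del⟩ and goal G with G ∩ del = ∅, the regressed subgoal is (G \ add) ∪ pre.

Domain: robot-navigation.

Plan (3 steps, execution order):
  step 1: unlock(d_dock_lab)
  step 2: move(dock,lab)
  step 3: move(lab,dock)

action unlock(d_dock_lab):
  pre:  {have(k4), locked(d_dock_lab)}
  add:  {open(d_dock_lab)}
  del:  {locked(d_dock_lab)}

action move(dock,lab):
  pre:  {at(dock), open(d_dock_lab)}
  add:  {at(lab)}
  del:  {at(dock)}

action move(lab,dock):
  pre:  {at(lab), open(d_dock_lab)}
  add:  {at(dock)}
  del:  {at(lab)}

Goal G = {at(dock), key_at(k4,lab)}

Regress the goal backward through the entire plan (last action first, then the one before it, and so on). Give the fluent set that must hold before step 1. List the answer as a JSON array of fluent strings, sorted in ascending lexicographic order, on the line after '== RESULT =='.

Regress step by step:
  through step 3 (move(lab,dock)): drop {at(dock)}, keep {key_at(k4,lab)}, require {at(lab), open(d_dock_lab)}
    → {at(lab), key_at(k4,lab), open(d_dock_lab)}
  through step 2 (move(dock,lab)): drop {at(lab)}, keep {key_at(k4,lab), open(d_dock_lab)}, require {at(dock), open(d_dock_lab)}
    → {at(dock), key_at(k4,lab), open(d_dock_lab)}
  through step 1 (unlock(d_dock_lab)): drop {open(d_dock_lab)}, keep {at(dock), key_at(k4,lab)}, require {have(k4), locked(d_dock_lab)}
    → {at(dock), have(k4), key_at(k4,lab), locked(d_dock_lab)}

== RESULT ==
["at(dock)", "have(k4)", "key_at(k4,lab)", "locked(d_dock_lab)"]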